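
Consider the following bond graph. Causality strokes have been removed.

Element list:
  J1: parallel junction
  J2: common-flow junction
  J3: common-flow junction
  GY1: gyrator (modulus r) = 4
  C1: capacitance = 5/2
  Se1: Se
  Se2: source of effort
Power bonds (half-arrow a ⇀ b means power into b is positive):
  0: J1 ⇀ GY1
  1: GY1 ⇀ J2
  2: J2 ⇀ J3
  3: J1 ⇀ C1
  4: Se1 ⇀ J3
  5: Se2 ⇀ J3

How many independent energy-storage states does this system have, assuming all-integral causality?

1  (C1 all integral)

#4 →J3  (source Se1 imposes e)
#5 →J3  (Se2 fixes effort; stroke away)
#2 →J2  (closing 1-jn rule on J3)
#1 →GY1  (closing 1-jn rule on J2)
#0 →GY1  (GY1: gyrator matches bond 1)
#3 →J1  (only one effort-in slot at J1)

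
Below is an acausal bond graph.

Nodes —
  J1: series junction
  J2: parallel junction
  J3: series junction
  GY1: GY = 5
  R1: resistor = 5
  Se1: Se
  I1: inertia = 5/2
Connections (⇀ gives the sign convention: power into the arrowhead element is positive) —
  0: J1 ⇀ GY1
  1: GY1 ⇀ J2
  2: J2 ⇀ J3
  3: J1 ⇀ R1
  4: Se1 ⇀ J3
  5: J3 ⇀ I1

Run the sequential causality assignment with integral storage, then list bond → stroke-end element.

b4 |J3  (source Se1 imposes e)
b5 |I1  (I1 integral (f out))
b2 |J3  (J3 flow already set via bond 5)
b1 |J2  (closing 0-jn rule on J2)
b0 |J1  (GY GY1: same side as bond 1)
b3 |R1  (only one flow-in slot at J1)

β0 stroke→J1
β1 stroke→J2
β2 stroke→J3
β3 stroke→R1
β4 stroke→J3
β5 stroke→I1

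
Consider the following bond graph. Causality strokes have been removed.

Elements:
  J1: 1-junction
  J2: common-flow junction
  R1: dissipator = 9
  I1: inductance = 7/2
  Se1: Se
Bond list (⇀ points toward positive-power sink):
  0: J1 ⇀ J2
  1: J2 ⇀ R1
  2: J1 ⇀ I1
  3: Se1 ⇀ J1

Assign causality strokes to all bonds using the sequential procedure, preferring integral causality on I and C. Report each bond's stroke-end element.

b3 stroke→J1  (Se1 fixes effort; stroke away)
b2 stroke→I1  (prefer integral on I1)
b0 stroke→J1  (common-f at J1 fixed by 2)
b1 stroke→J2  (common-f at J2 fixed by 0)

#0 →J1
#1 →J2
#2 →I1
#3 →J1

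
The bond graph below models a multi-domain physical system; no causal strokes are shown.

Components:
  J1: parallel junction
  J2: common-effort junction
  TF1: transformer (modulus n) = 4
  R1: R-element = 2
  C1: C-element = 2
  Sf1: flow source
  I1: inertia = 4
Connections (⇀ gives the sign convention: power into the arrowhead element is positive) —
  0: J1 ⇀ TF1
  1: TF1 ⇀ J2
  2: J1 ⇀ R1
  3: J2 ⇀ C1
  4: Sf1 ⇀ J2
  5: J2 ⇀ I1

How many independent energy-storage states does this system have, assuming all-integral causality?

2  (C1, I1 all integral)

bond 4 |Sf1  (Sf1 (Sf) sets flow on bond)
bond 3 |J2  (prefer integral on C1)
bond 1 |TF1  (J2 effort already set via bond 3)
bond 5 |I1  (common-e at J2 fixed by 3)
bond 0 |J1  (TF TF1: opposite of bond 1)
bond 2 |R1  (0-jn J1 has e-setter on 0)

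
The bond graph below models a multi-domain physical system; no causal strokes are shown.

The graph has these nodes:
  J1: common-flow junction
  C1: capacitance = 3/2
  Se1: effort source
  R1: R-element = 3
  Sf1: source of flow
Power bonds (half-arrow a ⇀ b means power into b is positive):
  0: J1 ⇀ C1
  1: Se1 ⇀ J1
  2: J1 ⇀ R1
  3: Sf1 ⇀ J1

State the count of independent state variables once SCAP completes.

1  (C1 all integral)

#1 →J1  (Se1: effort source, stroke at far end)
#3 →Sf1  (Sf1 (Sf) sets flow on bond)
#0 →J1  (common-f at J1 fixed by 3)
#2 →J1  (J1 flow already set via bond 3)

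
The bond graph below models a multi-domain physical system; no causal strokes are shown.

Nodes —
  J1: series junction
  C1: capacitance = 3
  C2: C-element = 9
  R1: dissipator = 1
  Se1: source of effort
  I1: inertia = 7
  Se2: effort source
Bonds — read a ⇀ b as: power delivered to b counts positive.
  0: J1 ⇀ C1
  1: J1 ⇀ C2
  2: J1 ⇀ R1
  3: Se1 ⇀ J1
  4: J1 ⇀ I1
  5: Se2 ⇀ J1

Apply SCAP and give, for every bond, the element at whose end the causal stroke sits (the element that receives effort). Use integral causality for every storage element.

bond 0 →J1
bond 1 →J1
bond 2 →J1
bond 3 →J1
bond 4 →I1
bond 5 →J1

#3 stroke→J1  (Se1: effort source, stroke at far end)
#5 stroke→J1  (source Se2 imposes e)
#0 stroke→J1  (C1: C, integral causality)
#1 stroke→J1  (C2 integral (e out))
#4 stroke→I1  (I1: I, integral causality)
#2 stroke→J1  (common-f at J1 fixed by 4)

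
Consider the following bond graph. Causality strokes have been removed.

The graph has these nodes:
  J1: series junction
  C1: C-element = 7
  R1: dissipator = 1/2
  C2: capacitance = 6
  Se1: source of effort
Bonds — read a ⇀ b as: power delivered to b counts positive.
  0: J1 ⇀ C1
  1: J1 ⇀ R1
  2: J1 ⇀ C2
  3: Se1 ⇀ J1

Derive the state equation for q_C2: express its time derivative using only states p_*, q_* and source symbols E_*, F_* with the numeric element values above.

dq_C2/dt = 2*E_Se1 - 2*q_C1/7 - q_C2/3

bond 3 →J1  (Se1 (Se) sets effort on bond)
bond 0 →J1  (C1 outputs effort q/C1)
bond 2 →J1  (C2: C, integral causality)
bond 1 →R1  (J1 needs exactly one f-in)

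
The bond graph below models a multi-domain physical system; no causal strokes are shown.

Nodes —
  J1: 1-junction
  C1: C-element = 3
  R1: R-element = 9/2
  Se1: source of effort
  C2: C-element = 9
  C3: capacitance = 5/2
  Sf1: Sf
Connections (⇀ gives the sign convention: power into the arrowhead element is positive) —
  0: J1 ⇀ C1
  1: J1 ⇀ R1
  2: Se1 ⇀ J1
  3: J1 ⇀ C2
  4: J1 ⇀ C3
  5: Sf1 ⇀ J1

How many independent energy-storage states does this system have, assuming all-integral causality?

b2 stroke at J1  (Se1: effort source, stroke at far end)
b5 stroke at Sf1  (source Sf1 imposes f)
b0 stroke at J1  (common-f at J1 fixed by 5)
b1 stroke at J1  (1-jn J1 has f-setter on 5)
b3 stroke at J1  (common-f at J1 fixed by 5)
b4 stroke at J1  (J1: bond 5 brought flow, rest push out)

3  (C1, C2, C3 all integral)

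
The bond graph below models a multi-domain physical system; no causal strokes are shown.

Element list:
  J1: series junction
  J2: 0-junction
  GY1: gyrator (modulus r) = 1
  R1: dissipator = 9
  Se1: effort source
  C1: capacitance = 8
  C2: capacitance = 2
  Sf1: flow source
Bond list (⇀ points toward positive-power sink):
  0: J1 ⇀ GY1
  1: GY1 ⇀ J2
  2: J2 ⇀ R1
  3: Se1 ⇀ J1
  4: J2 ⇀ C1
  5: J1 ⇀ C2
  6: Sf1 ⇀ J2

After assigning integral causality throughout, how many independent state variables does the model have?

2  (C1, C2 all integral)

b3 →J1  (source Se1 imposes e)
b6 →Sf1  (source Sf1 imposes f)
b4 →J2  (C1: C, integral causality)
b1 →GY1  (J2: bond 4 brought effort, rest push out)
b2 →R1  (J2 effort already set via bond 4)
b0 →GY1  (GY1 both-in/both-out from 1)
b5 →J1  (1-jn J1 has f-setter on 0)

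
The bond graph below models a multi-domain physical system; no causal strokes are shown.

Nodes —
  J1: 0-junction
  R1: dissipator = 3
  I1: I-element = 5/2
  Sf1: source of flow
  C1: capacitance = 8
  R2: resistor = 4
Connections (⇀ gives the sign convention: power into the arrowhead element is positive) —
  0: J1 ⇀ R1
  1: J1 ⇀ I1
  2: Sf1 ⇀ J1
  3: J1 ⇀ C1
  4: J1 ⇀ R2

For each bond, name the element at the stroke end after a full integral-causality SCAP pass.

β0 stroke→R1
β1 stroke→I1
β2 stroke→Sf1
β3 stroke→J1
β4 stroke→R2

β2 |Sf1  (Sf1: flow source, stroke at near end)
β1 |I1  (prefer integral on I1)
β3 |J1  (C1: C, integral causality)
β0 |R1  (common-e at J1 fixed by 3)
β4 |R2  (common-e at J1 fixed by 3)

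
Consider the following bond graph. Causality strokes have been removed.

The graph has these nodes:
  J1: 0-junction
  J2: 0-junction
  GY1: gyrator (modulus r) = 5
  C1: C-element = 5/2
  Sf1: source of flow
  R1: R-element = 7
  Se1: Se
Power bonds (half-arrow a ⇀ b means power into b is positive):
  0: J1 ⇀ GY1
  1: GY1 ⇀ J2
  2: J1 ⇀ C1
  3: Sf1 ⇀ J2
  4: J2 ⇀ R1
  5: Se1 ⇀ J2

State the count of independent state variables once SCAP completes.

#3 →Sf1  (Sf1 fixes flow; stroke at Sf1)
#5 →J2  (Se1 fixes effort; stroke away)
#1 →GY1  (J2: bond 5 brought effort, rest push out)
#4 →R1  (common-e at J2 fixed by 5)
#0 →GY1  (through GY1, causality inverts; strokes same side of GY1)
#2 →J1  (J1: last free bond brings effort in)

1  (C1 all integral)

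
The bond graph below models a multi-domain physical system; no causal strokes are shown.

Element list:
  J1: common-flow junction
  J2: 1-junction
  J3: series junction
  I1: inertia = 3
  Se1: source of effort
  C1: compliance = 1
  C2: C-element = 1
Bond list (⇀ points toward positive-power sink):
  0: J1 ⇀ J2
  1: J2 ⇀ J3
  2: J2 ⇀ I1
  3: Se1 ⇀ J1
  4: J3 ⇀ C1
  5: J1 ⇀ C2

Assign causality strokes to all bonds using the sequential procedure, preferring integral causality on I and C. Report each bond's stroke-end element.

#0 stroke→J2
#1 stroke→J2
#2 stroke→I1
#3 stroke→J1
#4 stroke→J3
#5 stroke→J1

b3 stroke→J1  (Se1 (Se) sets effort on bond)
b2 stroke→I1  (I1 outputs flow p/I1)
b0 stroke→J2  (common-f at J2 fixed by 2)
b1 stroke→J2  (J2: bond 2 brought flow, rest push out)
b4 stroke→J3  (common-f at J3 fixed by 1)
b5 stroke→J1  (1-jn J1 has f-setter on 0)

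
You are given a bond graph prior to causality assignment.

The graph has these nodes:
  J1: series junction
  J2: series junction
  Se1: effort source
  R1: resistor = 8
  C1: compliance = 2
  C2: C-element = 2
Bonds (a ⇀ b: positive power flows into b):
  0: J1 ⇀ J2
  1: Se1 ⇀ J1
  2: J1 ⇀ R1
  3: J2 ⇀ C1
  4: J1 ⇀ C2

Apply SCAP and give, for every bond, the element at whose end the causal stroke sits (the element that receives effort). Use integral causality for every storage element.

bond 1 →J1  (Se1 (Se) sets effort on bond)
bond 3 →J2  (C1 outputs effort q/C1)
bond 0 →J1  (closing 1-jn rule on J2)
bond 4 →J1  (prefer integral on C2)
bond 2 →R1  (closing 1-jn rule on J1)

β0 |J1
β1 |J1
β2 |R1
β3 |J2
β4 |J1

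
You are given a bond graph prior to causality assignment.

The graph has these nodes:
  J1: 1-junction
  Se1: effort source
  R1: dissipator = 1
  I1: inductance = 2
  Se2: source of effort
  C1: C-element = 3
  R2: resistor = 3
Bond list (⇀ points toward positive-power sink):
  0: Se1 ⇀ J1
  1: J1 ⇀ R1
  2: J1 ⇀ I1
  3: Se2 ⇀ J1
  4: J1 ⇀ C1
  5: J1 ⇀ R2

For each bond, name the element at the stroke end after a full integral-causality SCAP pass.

β0 |J1
β1 |J1
β2 |I1
β3 |J1
β4 |J1
β5 |J1

#0 →J1  (source Se1 imposes e)
#3 →J1  (Se2 (Se) sets effort on bond)
#2 →I1  (I1 integral (f out))
#1 →J1  (J1 flow already set via bond 2)
#4 →J1  (1-jn J1 has f-setter on 2)
#5 →J1  (J1: bond 2 brought flow, rest push out)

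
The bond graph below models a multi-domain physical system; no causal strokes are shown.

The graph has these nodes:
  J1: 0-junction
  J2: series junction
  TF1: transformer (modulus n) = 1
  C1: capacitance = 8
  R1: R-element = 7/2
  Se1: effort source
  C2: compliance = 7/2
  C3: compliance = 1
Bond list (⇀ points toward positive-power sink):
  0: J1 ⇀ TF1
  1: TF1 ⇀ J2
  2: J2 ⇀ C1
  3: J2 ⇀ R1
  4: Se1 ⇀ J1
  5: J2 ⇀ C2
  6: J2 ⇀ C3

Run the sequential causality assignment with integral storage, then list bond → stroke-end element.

#4 stroke→J1  (source Se1 imposes e)
#0 stroke→TF1  (0-jn J1 has e-setter on 4)
#1 stroke→J2  (TF1: transformer flips bond 0)
#2 stroke→J2  (prefer integral on C1)
#5 stroke→J2  (prefer integral on C2)
#6 stroke→J2  (C3 outputs effort q/C3)
#3 stroke→R1  (closing 1-jn rule on J2)

b0 →TF1
b1 →J2
b2 →J2
b3 →R1
b4 →J1
b5 →J2
b6 →J2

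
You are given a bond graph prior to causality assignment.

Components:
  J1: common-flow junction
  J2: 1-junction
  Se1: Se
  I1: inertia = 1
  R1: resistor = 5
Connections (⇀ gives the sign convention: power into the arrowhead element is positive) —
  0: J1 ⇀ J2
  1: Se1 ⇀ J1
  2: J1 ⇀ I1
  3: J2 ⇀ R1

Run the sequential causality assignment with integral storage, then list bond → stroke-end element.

b0 |J1
b1 |J1
b2 |I1
b3 |J2

#1 |J1  (Se1 fixes effort; stroke away)
#2 |I1  (I1 outputs flow p/I1)
#0 |J1  (1-jn J1 has f-setter on 2)
#3 |J2  (J2: bond 0 brought flow, rest push out)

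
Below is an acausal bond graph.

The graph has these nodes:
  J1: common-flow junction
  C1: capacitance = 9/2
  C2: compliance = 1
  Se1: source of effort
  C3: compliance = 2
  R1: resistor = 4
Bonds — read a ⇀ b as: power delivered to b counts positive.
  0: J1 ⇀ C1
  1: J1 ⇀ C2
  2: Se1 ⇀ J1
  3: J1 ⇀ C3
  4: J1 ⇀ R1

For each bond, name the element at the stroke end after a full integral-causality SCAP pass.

β0 stroke at J1
β1 stroke at J1
β2 stroke at J1
β3 stroke at J1
β4 stroke at R1

bond 2 →J1  (source Se1 imposes e)
bond 0 →J1  (C1 outputs effort q/C1)
bond 1 →J1  (C2: C, integral causality)
bond 3 →J1  (C3: C, integral causality)
bond 4 →R1  (only one flow-in slot at J1)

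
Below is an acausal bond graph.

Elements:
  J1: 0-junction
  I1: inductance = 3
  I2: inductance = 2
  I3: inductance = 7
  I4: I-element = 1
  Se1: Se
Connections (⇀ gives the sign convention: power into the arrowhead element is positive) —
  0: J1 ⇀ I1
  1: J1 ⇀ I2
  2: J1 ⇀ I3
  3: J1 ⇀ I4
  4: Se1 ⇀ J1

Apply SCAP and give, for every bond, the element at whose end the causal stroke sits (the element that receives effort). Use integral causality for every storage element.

β0 |I1
β1 |I2
β2 |I3
β3 |I4
β4 |J1

#4 stroke at J1  (Se1 (Se) sets effort on bond)
#0 stroke at I1  (J1: bond 4 brought effort, rest push out)
#1 stroke at I2  (J1 effort already set via bond 4)
#2 stroke at I3  (J1: bond 4 brought effort, rest push out)
#3 stroke at I4  (J1: bond 4 brought effort, rest push out)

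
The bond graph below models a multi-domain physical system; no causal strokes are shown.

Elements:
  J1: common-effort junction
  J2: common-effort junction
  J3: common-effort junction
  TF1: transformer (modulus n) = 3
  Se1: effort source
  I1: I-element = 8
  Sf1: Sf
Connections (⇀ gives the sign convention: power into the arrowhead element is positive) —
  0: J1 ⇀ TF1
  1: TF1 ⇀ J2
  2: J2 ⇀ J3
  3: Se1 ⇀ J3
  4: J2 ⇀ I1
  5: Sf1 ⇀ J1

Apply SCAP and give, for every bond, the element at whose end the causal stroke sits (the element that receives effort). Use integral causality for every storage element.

β0 stroke at J1
β1 stroke at TF1
β2 stroke at J2
β3 stroke at J3
β4 stroke at I1
β5 stroke at Sf1

bond 3 stroke at J3  (Se1: effort source, stroke at far end)
bond 5 stroke at Sf1  (Sf1 fixes flow; stroke at Sf1)
bond 0 stroke at J1  (closing 0-jn rule on J1)
bond 2 stroke at J2  (0-jn J3 has e-setter on 3)
bond 1 stroke at TF1  (TF1: transformer flips bond 0)
bond 4 stroke at I1  (J2 effort already set via bond 2)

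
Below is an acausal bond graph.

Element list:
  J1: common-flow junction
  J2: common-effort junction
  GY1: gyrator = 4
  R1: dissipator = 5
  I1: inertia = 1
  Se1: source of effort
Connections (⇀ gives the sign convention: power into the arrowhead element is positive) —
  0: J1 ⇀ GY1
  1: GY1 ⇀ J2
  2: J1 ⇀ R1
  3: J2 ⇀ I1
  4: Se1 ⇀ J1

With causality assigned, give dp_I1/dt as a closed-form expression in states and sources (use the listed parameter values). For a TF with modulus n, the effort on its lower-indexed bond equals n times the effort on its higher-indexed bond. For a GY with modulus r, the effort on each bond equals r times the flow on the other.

β4 →J1  (Se1 fixes effort; stroke away)
β3 →I1  (I1 integral (f out))
β1 →J2  (J2 needs exactly one e-in)
β0 →J1  (through GY1, causality inverts; strokes same side of GY1)
β2 →R1  (J1 needs exactly one f-in)

dp_I1/dt = 4*E_Se1/5 - 16*p_I1/5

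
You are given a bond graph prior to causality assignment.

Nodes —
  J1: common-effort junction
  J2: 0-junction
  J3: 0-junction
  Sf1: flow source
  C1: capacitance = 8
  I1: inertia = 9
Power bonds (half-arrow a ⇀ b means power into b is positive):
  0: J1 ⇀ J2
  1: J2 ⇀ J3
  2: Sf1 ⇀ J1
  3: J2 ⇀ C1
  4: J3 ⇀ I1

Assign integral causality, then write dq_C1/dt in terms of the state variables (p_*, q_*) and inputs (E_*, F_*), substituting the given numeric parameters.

bond 2 stroke→Sf1  (Sf1: flow source, stroke at near end)
bond 0 stroke→J1  (J1: last free bond brings effort in)
bond 3 stroke→J2  (C1 integral (e out))
bond 1 stroke→J3  (J2: bond 3 brought effort, rest push out)
bond 4 stroke→I1  (common-e at J3 fixed by 1)

dq_C1/dt = F_Sf1 - p_I1/9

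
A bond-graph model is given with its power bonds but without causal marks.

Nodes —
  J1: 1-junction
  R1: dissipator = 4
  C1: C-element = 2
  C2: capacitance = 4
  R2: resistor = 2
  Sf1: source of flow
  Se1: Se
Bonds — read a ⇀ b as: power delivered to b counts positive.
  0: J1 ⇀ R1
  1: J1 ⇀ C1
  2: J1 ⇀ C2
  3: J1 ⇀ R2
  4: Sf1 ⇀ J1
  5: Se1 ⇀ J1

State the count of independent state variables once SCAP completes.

#4 →Sf1  (Sf1 fixes flow; stroke at Sf1)
#5 →J1  (Se1 (Se) sets effort on bond)
#0 →J1  (common-f at J1 fixed by 4)
#1 →J1  (common-f at J1 fixed by 4)
#2 →J1  (common-f at J1 fixed by 4)
#3 →J1  (common-f at J1 fixed by 4)

2  (C1, C2 all integral)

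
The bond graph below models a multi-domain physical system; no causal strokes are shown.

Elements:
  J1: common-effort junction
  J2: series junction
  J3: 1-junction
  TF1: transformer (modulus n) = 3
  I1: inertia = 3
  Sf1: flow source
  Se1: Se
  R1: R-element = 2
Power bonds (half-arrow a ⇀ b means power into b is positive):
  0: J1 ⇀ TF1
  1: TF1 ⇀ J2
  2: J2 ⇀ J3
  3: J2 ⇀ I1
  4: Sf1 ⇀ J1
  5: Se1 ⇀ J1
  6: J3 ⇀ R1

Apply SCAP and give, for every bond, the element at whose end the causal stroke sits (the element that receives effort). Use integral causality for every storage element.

bond 0 stroke at TF1
bond 1 stroke at J2
bond 2 stroke at J2
bond 3 stroke at I1
bond 4 stroke at Sf1
bond 5 stroke at J1
bond 6 stroke at J3

#4 stroke→Sf1  (Sf1 (Sf) sets flow on bond)
#5 stroke→J1  (Se1 fixes effort; stroke away)
#0 stroke→TF1  (J1: bond 5 brought effort, rest push out)
#1 stroke→J2  (TF1 one-in-one-out from 0)
#3 stroke→I1  (I1 outputs flow p/I1)
#2 stroke→J2  (J2 flow already set via bond 3)
#6 stroke→J3  (J3 flow already set via bond 2)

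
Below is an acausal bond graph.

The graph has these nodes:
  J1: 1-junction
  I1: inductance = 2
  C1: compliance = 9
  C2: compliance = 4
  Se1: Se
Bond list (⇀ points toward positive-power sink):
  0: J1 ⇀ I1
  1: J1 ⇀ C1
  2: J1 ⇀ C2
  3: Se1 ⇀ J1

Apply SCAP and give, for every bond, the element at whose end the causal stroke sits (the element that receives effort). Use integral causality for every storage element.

b3 stroke→J1  (Se1 fixes effort; stroke away)
b0 stroke→I1  (I1 outputs flow p/I1)
b1 stroke→J1  (J1 flow already set via bond 0)
b2 stroke→J1  (J1 flow already set via bond 0)

bond 0 stroke→I1
bond 1 stroke→J1
bond 2 stroke→J1
bond 3 stroke→J1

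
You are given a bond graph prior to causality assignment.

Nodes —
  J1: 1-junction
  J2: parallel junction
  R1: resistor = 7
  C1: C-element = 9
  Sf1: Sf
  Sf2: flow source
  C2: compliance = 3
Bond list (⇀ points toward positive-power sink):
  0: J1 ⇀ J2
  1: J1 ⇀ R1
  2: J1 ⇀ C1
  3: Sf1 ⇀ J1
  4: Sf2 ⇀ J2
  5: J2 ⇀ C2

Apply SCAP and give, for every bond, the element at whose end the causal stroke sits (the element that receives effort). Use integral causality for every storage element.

β0 stroke at J1
β1 stroke at J1
β2 stroke at J1
β3 stroke at Sf1
β4 stroke at Sf2
β5 stroke at J2

β3 |Sf1  (Sf1 (Sf) sets flow on bond)
β4 |Sf2  (Sf2 (Sf) sets flow on bond)
β0 |J1  (common-f at J1 fixed by 3)
β1 |J1  (common-f at J1 fixed by 3)
β2 |J1  (J1: bond 3 brought flow, rest push out)
β5 |J2  (J2: last free bond brings effort in)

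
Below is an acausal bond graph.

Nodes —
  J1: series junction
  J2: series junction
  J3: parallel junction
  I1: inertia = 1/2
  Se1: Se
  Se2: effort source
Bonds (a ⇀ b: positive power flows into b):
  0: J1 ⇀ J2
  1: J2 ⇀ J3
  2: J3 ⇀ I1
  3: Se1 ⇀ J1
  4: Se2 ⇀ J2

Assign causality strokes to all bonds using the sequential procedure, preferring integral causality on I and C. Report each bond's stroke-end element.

b3 |J1  (source Se1 imposes e)
b4 |J2  (source Se2 imposes e)
b0 |J2  (only one flow-in slot at J1)
b1 |J3  (closing 1-jn rule on J2)
b2 |I1  (common-e at J3 fixed by 1)

b0 stroke→J2
b1 stroke→J3
b2 stroke→I1
b3 stroke→J1
b4 stroke→J2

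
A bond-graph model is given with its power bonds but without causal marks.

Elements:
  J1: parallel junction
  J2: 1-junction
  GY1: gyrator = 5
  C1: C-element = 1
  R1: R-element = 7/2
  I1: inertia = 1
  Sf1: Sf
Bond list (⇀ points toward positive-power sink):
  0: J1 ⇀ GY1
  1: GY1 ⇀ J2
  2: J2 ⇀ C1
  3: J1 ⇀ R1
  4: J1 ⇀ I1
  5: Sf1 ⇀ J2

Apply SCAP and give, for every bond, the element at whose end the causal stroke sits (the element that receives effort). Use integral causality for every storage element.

β0 stroke→J1
β1 stroke→J2
β2 stroke→J2
β3 stroke→R1
β4 stroke→I1
β5 stroke→Sf1

β5 →Sf1  (Sf1: flow source, stroke at near end)
β1 →J2  (common-f at J2 fixed by 5)
β2 →J2  (1-jn J2 has f-setter on 5)
β0 →J1  (GY1: gyrator matches bond 1)
β3 →R1  (J1: bond 0 brought effort, rest push out)
β4 →I1  (J1 effort already set via bond 0)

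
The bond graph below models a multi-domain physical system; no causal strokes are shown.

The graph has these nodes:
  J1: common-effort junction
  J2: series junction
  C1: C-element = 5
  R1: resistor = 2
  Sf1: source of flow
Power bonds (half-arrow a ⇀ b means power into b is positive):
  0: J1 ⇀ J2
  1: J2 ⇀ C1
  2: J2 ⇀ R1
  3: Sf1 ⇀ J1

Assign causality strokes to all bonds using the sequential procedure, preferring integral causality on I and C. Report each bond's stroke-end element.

β3 stroke→Sf1  (source Sf1 imposes f)
β0 stroke→J1  (closing 0-jn rule on J1)
β1 stroke→J2  (common-f at J2 fixed by 0)
β2 stroke→J2  (J2 flow already set via bond 0)

β0 |J1
β1 |J2
β2 |J2
β3 |Sf1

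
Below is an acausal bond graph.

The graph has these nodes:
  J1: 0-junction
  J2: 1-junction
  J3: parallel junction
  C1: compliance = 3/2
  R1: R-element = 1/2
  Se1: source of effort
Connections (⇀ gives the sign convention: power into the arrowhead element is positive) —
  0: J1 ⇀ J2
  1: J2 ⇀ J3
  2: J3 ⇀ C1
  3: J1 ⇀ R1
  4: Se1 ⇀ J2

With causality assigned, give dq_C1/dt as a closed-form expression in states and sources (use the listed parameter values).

dq_C1/dt = 2*E_Se1 - 4*q_C1/3

bond 4 stroke at J2  (Se1 (Se) sets effort on bond)
bond 2 stroke at J3  (C1 integral (e out))
bond 1 stroke at J2  (J3 effort already set via bond 2)
bond 0 stroke at J1  (only one flow-in slot at J2)
bond 3 stroke at R1  (J1: bond 0 brought effort, rest push out)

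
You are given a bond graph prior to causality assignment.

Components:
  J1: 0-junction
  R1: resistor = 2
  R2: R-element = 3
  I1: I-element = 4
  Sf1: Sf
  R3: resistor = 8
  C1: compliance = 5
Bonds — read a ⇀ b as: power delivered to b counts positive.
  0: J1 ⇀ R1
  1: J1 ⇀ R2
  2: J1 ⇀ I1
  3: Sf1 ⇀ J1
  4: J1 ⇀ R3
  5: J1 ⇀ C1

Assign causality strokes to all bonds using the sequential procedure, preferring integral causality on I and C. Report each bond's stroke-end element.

#0 stroke at R1
#1 stroke at R2
#2 stroke at I1
#3 stroke at Sf1
#4 stroke at R3
#5 stroke at J1

#3 stroke→Sf1  (Sf1: flow source, stroke at near end)
#2 stroke→I1  (I1: I, integral causality)
#5 stroke→J1  (C1 outputs effort q/C1)
#0 stroke→R1  (0-jn J1 has e-setter on 5)
#1 stroke→R2  (J1: bond 5 brought effort, rest push out)
#4 stroke→R3  (J1: bond 5 brought effort, rest push out)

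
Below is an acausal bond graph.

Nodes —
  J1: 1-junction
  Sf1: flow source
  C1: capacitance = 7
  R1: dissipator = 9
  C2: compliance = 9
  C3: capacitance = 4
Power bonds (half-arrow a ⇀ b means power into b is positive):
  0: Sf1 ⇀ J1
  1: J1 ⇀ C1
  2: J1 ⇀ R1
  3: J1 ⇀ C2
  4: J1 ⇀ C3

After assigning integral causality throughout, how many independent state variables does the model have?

b0 →Sf1  (source Sf1 imposes f)
b1 →J1  (J1 flow already set via bond 0)
b2 →J1  (common-f at J1 fixed by 0)
b3 →J1  (1-jn J1 has f-setter on 0)
b4 →J1  (J1: bond 0 brought flow, rest push out)

3  (C1, C2, C3 all integral)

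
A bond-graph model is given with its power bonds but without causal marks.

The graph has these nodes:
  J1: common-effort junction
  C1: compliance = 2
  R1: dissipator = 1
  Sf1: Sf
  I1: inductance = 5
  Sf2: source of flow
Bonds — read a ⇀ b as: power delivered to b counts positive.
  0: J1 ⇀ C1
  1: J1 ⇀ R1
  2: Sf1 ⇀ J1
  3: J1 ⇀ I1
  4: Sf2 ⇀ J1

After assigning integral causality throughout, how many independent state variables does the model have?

2  (C1, I1 all integral)

β2 |Sf1  (Sf1 fixes flow; stroke at Sf1)
β4 |Sf2  (source Sf2 imposes f)
β0 |J1  (C1 outputs effort q/C1)
β1 |R1  (J1 effort already set via bond 0)
β3 |I1  (common-e at J1 fixed by 0)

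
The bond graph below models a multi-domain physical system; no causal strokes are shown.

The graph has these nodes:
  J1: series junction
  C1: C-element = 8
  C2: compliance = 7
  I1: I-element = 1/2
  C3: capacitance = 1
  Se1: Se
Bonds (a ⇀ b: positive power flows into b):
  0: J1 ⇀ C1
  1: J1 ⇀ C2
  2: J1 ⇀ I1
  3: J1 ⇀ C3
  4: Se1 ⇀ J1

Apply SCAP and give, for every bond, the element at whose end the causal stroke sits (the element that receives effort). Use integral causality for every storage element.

#4 |J1  (Se1 fixes effort; stroke away)
#0 |J1  (C1 integral (e out))
#1 |J1  (C2: C, integral causality)
#2 |I1  (I1 integral (f out))
#3 |J1  (common-f at J1 fixed by 2)

β0 stroke→J1
β1 stroke→J1
β2 stroke→I1
β3 stroke→J1
β4 stroke→J1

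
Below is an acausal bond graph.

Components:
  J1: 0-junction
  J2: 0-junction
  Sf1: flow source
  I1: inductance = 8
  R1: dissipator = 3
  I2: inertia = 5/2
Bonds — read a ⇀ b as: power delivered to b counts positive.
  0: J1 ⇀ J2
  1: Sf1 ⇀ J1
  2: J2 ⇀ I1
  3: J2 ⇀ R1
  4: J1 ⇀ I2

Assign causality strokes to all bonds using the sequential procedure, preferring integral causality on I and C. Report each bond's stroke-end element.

b1 stroke at Sf1  (Sf1 fixes flow; stroke at Sf1)
b2 stroke at I1  (prefer integral on I1)
b4 stroke at I2  (I2 outputs flow p/I2)
b0 stroke at J1  (J1: last free bond brings effort in)
b3 stroke at J2  (closing 0-jn rule on J2)

β0 stroke→J1
β1 stroke→Sf1
β2 stroke→I1
β3 stroke→J2
β4 stroke→I2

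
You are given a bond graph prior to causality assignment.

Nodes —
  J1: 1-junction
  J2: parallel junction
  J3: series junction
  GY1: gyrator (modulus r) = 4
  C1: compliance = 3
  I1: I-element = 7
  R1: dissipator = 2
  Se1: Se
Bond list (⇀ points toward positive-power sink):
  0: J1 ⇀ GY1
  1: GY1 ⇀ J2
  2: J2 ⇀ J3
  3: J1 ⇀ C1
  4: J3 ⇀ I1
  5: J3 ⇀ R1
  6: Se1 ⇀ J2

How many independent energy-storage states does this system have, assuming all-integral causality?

#6 →J2  (source Se1 imposes e)
#1 →GY1  (0-jn J2 has e-setter on 6)
#2 →J3  (common-e at J2 fixed by 6)
#0 →GY1  (GY GY1: same side as bond 1)
#3 →J1  (J1 flow already set via bond 0)
#4 →I1  (I1: I, integral causality)
#5 →J3  (J3: bond 4 brought flow, rest push out)

2  (C1, I1 all integral)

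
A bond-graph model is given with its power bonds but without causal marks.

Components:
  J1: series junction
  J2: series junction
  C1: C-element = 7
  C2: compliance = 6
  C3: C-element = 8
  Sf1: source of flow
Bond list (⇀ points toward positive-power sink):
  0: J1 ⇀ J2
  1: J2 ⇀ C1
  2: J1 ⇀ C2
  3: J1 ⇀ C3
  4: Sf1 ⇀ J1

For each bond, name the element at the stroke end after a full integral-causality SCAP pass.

b4 →Sf1  (source Sf1 imposes f)
b0 →J1  (common-f at J1 fixed by 4)
b2 →J1  (J1: bond 4 brought flow, rest push out)
b3 →J1  (common-f at J1 fixed by 4)
b1 →J2  (J2: bond 0 brought flow, rest push out)

bond 0 stroke→J1
bond 1 stroke→J2
bond 2 stroke→J1
bond 3 stroke→J1
bond 4 stroke→Sf1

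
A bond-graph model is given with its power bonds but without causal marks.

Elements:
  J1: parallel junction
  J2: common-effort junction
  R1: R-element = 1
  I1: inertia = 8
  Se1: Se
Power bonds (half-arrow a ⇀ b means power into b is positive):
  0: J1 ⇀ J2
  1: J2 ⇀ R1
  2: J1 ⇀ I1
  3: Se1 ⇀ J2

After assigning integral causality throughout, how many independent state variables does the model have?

bond 3 stroke at J2  (Se1: effort source, stroke at far end)
bond 0 stroke at J1  (common-e at J2 fixed by 3)
bond 1 stroke at R1  (common-e at J2 fixed by 3)
bond 2 stroke at I1  (0-jn J1 has e-setter on 0)

1  (I1 all integral)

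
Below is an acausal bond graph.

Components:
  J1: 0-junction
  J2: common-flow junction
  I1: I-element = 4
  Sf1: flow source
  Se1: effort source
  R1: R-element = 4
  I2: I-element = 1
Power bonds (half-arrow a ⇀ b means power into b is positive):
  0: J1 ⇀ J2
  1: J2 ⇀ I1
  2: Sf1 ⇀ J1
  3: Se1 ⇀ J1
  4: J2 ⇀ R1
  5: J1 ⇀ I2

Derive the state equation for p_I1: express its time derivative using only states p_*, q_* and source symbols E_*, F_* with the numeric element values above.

dp_I1/dt = E_Se1 - p_I1

bond 2 stroke→Sf1  (Sf1: flow source, stroke at near end)
bond 3 stroke→J1  (Se1 fixes effort; stroke away)
bond 0 stroke→J2  (0-jn J1 has e-setter on 3)
bond 5 stroke→I2  (0-jn J1 has e-setter on 3)
bond 1 stroke→I1  (prefer integral on I1)
bond 4 stroke→J2  (J2: bond 1 brought flow, rest push out)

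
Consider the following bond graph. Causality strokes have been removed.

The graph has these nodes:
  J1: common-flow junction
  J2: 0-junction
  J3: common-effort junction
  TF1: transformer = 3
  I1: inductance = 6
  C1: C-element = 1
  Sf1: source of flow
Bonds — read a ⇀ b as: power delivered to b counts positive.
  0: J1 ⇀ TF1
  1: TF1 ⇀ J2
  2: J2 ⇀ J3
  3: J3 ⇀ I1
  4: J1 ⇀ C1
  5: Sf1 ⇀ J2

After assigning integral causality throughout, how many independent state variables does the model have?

2  (C1, I1 all integral)

β5 stroke at Sf1  (Sf1: flow source, stroke at near end)
β3 stroke at I1  (I1 outputs flow p/I1)
β2 stroke at J3  (J3: last free bond brings effort in)
β1 stroke at J2  (closing 0-jn rule on J2)
β0 stroke at TF1  (TF1 one-in-one-out from 1)
β4 stroke at J1  (J1 flow already set via bond 0)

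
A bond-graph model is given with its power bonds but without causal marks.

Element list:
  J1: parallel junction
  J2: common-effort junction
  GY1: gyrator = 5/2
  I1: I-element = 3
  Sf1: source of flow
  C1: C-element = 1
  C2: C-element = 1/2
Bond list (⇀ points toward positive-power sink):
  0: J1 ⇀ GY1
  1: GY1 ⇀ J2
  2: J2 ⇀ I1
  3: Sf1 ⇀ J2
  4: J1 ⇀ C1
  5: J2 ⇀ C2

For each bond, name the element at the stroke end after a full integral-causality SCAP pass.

bond 0 stroke→GY1
bond 1 stroke→GY1
bond 2 stroke→I1
bond 3 stroke→Sf1
bond 4 stroke→J1
bond 5 stroke→J2

#3 stroke at Sf1  (Sf1 fixes flow; stroke at Sf1)
#2 stroke at I1  (I1 outputs flow p/I1)
#4 stroke at J1  (C1 integral (e out))
#0 stroke at GY1  (J1 effort already set via bond 4)
#1 stroke at GY1  (through GY1, causality inverts; strokes same side of GY1)
#5 stroke at J2  (closing 0-jn rule on J2)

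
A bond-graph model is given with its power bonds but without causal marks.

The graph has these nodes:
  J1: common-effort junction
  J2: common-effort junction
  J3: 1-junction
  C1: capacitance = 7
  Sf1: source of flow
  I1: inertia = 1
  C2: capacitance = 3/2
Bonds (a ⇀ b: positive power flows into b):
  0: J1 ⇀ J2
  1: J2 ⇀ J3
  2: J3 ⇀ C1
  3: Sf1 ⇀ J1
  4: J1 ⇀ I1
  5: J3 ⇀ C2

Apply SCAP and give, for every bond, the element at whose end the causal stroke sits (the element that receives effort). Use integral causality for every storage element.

β0 →J1
β1 →J2
β2 →J3
β3 →Sf1
β4 →I1
β5 →J3

β3 |Sf1  (Sf1 (Sf) sets flow on bond)
β2 |J3  (prefer integral on C1)
β4 |I1  (I1: I, integral causality)
β0 |J1  (J1 needs exactly one e-in)
β1 |J2  (J2 needs exactly one e-in)
β5 |J3  (common-f at J3 fixed by 1)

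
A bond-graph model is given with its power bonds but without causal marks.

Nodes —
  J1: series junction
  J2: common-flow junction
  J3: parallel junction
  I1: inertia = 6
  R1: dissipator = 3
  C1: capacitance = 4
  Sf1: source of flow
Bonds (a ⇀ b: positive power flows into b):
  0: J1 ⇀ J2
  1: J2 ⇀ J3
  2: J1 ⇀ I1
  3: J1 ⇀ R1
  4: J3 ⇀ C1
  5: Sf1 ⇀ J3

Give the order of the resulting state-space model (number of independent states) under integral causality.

2  (C1, I1 all integral)

b5 stroke→Sf1  (Sf1 (Sf) sets flow on bond)
b2 stroke→I1  (I1: I, integral causality)
b0 stroke→J1  (common-f at J1 fixed by 2)
b3 stroke→J1  (J1 flow already set via bond 2)
b1 stroke→J2  (J2 flow already set via bond 0)
b4 stroke→J3  (J3: last free bond brings effort in)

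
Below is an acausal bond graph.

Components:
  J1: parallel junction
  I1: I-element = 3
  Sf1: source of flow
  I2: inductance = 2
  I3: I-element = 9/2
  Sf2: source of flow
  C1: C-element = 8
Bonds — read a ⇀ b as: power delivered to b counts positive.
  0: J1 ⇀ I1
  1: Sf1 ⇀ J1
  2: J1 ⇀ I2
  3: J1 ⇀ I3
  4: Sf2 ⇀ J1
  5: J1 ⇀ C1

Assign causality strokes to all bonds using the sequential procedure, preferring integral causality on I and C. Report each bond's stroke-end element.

#1 |Sf1  (Sf1: flow source, stroke at near end)
#4 |Sf2  (Sf2: flow source, stroke at near end)
#0 |I1  (I1 outputs flow p/I1)
#2 |I2  (I2: I, integral causality)
#3 |I3  (prefer integral on I3)
#5 |J1  (closing 0-jn rule on J1)

bond 0 →I1
bond 1 →Sf1
bond 2 →I2
bond 3 →I3
bond 4 →Sf2
bond 5 →J1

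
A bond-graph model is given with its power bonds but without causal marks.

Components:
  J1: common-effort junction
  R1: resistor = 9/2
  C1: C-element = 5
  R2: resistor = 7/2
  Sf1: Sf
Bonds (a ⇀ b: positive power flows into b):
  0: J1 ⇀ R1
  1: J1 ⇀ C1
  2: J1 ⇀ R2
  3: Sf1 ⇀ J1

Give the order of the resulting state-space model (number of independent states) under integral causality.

1  (C1 all integral)

b3 stroke→Sf1  (Sf1: flow source, stroke at near end)
b1 stroke→J1  (prefer integral on C1)
b0 stroke→R1  (J1 effort already set via bond 1)
b2 stroke→R2  (J1 effort already set via bond 1)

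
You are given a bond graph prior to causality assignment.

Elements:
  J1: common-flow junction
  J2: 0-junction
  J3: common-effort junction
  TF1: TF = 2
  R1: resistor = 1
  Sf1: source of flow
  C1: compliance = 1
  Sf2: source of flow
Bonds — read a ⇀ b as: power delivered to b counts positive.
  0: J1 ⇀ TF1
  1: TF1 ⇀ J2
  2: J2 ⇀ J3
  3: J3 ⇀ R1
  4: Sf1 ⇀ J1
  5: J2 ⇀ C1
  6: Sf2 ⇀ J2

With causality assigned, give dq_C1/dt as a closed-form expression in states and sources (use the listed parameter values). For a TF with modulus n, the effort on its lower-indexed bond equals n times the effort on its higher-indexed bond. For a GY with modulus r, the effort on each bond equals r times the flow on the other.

dq_C1/dt = 2*F_Sf1 + F_Sf2 - q_C1

b4 |Sf1  (source Sf1 imposes f)
b6 |Sf2  (source Sf2 imposes f)
b0 |J1  (J1: bond 4 brought flow, rest push out)
b1 |TF1  (TF1: transformer flips bond 0)
b5 |J2  (prefer integral on C1)
b2 |J3  (common-e at J2 fixed by 5)
b3 |R1  (J3: bond 2 brought effort, rest push out)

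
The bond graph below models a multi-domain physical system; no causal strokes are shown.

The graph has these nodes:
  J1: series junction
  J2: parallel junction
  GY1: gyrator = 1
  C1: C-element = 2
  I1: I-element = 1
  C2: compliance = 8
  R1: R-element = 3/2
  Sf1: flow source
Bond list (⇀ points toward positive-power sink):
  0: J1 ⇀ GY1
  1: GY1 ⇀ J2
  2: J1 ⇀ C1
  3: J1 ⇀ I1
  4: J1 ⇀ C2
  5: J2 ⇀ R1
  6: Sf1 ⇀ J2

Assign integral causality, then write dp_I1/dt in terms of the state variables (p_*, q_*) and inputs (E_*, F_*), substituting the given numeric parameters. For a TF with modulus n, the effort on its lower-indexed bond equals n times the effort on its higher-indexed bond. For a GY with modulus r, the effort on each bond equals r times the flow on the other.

β6 |Sf1  (Sf1: flow source, stroke at near end)
β2 |J1  (C1 integral (e out))
β3 |I1  (I1 outputs flow p/I1)
β0 |J1  (1-jn J1 has f-setter on 3)
β4 |J1  (1-jn J1 has f-setter on 3)
β1 |J2  (GY1: gyrator matches bond 0)
β5 |R1  (J2: bond 1 brought effort, rest push out)

dp_I1/dt = F_Sf1 - 2*p_I1/3 - q_C1/2 - q_C2/8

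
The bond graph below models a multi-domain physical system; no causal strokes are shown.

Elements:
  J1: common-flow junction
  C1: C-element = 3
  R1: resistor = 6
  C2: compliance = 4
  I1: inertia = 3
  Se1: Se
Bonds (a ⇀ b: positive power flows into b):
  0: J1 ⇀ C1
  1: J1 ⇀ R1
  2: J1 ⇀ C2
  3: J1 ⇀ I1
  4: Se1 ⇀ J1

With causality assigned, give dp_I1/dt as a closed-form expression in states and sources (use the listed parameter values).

dp_I1/dt = E_Se1 - 2*p_I1 - q_C1/3 - q_C2/4

b4 →J1  (Se1 fixes effort; stroke away)
b0 →J1  (C1 outputs effort q/C1)
b2 →J1  (C2 outputs effort q/C2)
b3 →I1  (I1 outputs flow p/I1)
b1 →J1  (J1: bond 3 brought flow, rest push out)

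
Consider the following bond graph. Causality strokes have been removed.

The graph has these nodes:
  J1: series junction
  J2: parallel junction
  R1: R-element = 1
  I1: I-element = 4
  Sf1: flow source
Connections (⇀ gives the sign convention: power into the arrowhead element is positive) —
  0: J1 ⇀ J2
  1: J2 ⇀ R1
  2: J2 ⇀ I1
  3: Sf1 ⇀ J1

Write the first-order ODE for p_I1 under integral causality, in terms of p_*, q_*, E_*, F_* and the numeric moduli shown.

b3 |Sf1  (Sf1 (Sf) sets flow on bond)
b0 |J1  (J1: bond 3 brought flow, rest push out)
b2 |I1  (prefer integral on I1)
b1 |J2  (J2: last free bond brings effort in)

dp_I1/dt = F_Sf1 - p_I1/4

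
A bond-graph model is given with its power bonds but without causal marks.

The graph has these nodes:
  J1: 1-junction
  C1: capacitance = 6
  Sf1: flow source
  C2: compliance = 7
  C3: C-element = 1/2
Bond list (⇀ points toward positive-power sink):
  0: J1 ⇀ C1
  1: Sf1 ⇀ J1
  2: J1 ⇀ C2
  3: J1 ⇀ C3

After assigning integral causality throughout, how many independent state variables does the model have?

b1 stroke→Sf1  (source Sf1 imposes f)
b0 stroke→J1  (J1 flow already set via bond 1)
b2 stroke→J1  (J1: bond 1 brought flow, rest push out)
b3 stroke→J1  (1-jn J1 has f-setter on 1)

3  (C1, C2, C3 all integral)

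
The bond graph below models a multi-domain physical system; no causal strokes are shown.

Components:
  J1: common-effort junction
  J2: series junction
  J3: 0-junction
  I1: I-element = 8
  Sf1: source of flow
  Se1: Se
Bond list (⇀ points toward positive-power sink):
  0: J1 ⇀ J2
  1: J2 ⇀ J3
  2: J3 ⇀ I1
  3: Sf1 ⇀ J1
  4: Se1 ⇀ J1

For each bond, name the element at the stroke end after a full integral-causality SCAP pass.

#3 →Sf1  (Sf1: flow source, stroke at near end)
#4 →J1  (Se1 (Se) sets effort on bond)
#0 →J2  (J1: bond 4 brought effort, rest push out)
#1 →J3  (J2: last free bond brings flow in)
#2 →I1  (0-jn J3 has e-setter on 1)

β0 stroke→J2
β1 stroke→J3
β2 stroke→I1
β3 stroke→Sf1
β4 stroke→J1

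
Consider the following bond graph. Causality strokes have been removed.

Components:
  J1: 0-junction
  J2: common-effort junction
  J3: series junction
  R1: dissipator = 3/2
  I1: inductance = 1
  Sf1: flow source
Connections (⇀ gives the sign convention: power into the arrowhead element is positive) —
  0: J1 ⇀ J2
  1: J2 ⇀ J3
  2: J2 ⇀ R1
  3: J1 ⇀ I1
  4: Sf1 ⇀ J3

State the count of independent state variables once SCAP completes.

β4 stroke→Sf1  (Sf1 (Sf) sets flow on bond)
β1 stroke→J3  (common-f at J3 fixed by 4)
β3 stroke→I1  (I1 integral (f out))
β0 stroke→J1  (only one effort-in slot at J1)
β2 stroke→J2  (J2: last free bond brings effort in)

1  (I1 all integral)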